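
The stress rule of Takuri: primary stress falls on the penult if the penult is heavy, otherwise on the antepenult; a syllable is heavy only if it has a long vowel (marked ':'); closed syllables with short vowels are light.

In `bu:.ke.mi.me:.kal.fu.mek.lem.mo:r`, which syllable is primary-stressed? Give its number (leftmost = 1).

Weights: 7 mek L, 8 lem L, 9 mo:r H.
The penult (syllable 8, lem) is light, so stress falls on the antepenult (syllable 7, mek).
Primary stress: syllable 7 → bu:.ke.mi.me:.kal.fu.ˈmek.lem.mo:r.

7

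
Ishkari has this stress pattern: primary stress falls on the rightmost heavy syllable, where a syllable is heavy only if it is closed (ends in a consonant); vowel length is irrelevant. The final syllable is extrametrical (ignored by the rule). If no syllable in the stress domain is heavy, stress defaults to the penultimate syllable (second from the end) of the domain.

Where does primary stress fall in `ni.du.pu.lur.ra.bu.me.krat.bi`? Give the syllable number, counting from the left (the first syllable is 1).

The final syllable (9, bi) is extrametrical; the stress domain is syllables 1–8.
Weights: 1 ni L, 2 du L, 3 pu L, 4 lur H, 5 ra L, 6 bu L, 7 me L, 8 krat H.
Heavy syllables in the domain: 4, 8. The rightmost is syllable 8 (krat).
Primary stress: syllable 8 → ni.du.pu.lur.ra.bu.me.ˈkrat.bi.

8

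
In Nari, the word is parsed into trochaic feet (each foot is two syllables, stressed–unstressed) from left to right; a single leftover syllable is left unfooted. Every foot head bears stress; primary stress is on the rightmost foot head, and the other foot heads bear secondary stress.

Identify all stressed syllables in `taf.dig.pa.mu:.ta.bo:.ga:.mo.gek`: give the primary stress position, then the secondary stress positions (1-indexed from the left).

primary 7, secondary 1, 3, 5

Parse left to right into trochaic (ˈσσ) feet: (ˈtaf.dig) (ˈpa.mu:) (ˈta.bo:) (ˈga:.mo) gek. Syllable 9 is left unfooted.
Foot heads (stressed positions): 1, 3, 5, 7.
End Rule Rightmost: primary stress on the rightmost head = syllable 7.
Secondary stress on 1, 3, 5: ˌtaf.dig.ˌpa.mu:.ˌta.bo:.ˈga:.mo.gek.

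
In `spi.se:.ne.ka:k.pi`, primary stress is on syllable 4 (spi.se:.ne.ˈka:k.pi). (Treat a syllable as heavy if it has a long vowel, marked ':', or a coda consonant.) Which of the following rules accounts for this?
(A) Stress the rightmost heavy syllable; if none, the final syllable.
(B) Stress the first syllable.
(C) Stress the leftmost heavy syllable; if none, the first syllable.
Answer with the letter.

Rule A → syllable 4 ✓.
Rule B → syllable 1 (observed: 4).
Rule C → syllable 2 (observed: 4).

A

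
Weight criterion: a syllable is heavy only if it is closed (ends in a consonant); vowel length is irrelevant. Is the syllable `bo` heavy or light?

`bo`: short vowel, open (no coda). Open (no coda) → light.

light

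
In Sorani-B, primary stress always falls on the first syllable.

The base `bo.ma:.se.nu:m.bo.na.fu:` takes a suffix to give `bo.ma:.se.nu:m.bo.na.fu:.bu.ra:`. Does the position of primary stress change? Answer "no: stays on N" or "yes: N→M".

no: stays on 1

Base `bo.ma:.se.nu:m.bo.na.fu:` (7 syllables):
  The word has 7 syllables; the first syllable is syllable 1 (bo).
  → primary stress on syllable 1.
Suffixed `bo.ma:.se.nu:m.bo.na.fu:.bu.ra:` (9 syllables):
  The word has 9 syllables; the first syllable is syllable 1 (bo).
  → primary stress on syllable 1.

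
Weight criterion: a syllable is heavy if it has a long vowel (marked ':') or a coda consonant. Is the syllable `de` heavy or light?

light

`de`: short vowel, open (no coda). Short vowel, open → light.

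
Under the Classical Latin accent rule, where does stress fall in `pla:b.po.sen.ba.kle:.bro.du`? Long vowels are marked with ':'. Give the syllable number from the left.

Classical Latin: stress the penult if heavy (long vowel or closed), else the antepenult.
Weights: 5 kle: H, 6 bro L, 7 du L.
The penult (syllable 6, bro) is light, so stress falls on the antepenult (syllable 5, kle:).
Stress on syllable 5: pla:b.po.sen.ba.ˈkle:.bro.du.

5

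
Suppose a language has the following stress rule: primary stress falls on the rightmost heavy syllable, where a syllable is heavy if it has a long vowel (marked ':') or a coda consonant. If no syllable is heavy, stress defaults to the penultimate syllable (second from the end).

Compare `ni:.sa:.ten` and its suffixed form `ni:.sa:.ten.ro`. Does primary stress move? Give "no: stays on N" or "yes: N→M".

no: stays on 3

Base `ni:.sa:.ten` (3 syllables):
  Weights: 1 ni: H, 2 sa: H, 3 ten H.
  Heavy syllables in the domain: 1, 2, 3. The rightmost is syllable 3 (ten).
  → primary stress on syllable 3.
Suffixed `ni:.sa:.ten.ro` (4 syllables):
  Weights: 1 ni: H, 2 sa: H, 3 ten H, 4 ro L.
  Heavy syllables in the domain: 1, 2, 3. The rightmost is syllable 3 (ten).
  → primary stress on syllable 3.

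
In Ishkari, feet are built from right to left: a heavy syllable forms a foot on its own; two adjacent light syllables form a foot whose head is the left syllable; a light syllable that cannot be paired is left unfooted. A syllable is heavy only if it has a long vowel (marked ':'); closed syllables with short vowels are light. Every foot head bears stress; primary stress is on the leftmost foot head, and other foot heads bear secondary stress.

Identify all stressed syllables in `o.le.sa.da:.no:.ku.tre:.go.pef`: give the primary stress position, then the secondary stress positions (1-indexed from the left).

primary 2, secondary 4, 5, 7, 8

Weights: 1 o L, 2 le L, 3 sa L, 4 da: H, 5 no: H, 6 ku L, 7 tre: H, 8 go L, 9 pef L.
Parse right to left (heavy = foot alone; LL = one foot; stranded L unfooted): o (ˈle.sa) (ˈda:) (ˈno:) ku (ˈtre:) (ˈgo.pef).
Foot heads: 2, 4, 5, 7, 8.
Primary stress on the leftmost head = syllable 2.
Secondary stress on 4, 5, 7, 8: o.ˈle.sa.ˌda:.ˌno:.ku.ˌtre:.ˌgo.pef.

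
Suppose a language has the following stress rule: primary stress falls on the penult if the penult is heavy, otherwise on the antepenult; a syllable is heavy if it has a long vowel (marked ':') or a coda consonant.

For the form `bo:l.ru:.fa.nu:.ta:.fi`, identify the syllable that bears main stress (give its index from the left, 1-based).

5

Weights: 4 nu: H, 5 ta: H, 6 fi L.
The penult (syllable 5, ta:) is heavy, so it takes stress.
Primary stress: syllable 5 → bo:l.ru:.fa.nu:.ˈta:.fi.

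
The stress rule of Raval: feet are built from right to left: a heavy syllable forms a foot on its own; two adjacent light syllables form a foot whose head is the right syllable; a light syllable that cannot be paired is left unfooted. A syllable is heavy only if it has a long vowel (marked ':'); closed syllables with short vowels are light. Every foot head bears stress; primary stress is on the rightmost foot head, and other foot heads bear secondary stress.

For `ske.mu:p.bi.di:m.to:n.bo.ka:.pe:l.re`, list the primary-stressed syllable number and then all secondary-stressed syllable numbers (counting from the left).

Weights: 1 ske L, 2 mu:p H, 3 bi L, 4 di:m H, 5 to:n H, 6 bo L, 7 ka: H, 8 pe:l H, 9 re L.
Parse right to left (heavy = foot alone; LL = one foot; stranded L unfooted): ske (ˈmu:p) bi (ˈdi:m) (ˈto:n) bo (ˈka:) (ˈpe:l) re.
Foot heads: 2, 4, 5, 7, 8.
Primary stress on the rightmost head = syllable 8.
Secondary stress on 2, 4, 5, 7: ske.ˌmu:p.bi.ˌdi:m.ˌto:n.bo.ˌka:.ˈpe:l.re.

primary 8, secondary 2, 4, 5, 7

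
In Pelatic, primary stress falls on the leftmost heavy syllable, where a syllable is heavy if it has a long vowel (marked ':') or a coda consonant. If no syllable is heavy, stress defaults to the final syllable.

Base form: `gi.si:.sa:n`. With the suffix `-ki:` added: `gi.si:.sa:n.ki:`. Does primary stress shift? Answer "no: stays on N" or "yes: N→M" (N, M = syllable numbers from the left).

no: stays on 2

Base `gi.si:.sa:n` (3 syllables):
  Weights: 1 gi L, 2 si: H, 3 sa:n H.
  Heavy syllables in the domain: 2, 3. The leftmost is syllable 2 (si:).
  → primary stress on syllable 2.
Suffixed `gi.si:.sa:n.ki:` (4 syllables):
  Weights: 1 gi L, 2 si: H, 3 sa:n H, 4 ki: H.
  Heavy syllables in the domain: 2, 3, 4. The leftmost is syllable 2 (si:).
  → primary stress on syllable 2.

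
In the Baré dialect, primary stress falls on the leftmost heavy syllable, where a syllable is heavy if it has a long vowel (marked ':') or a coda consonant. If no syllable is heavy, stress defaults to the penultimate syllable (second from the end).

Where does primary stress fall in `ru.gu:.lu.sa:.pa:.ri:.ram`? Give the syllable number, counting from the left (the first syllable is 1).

2

Weights: 1 ru L, 2 gu: H, 3 lu L, 4 sa: H, 5 pa: H, 6 ri: H, 7 ram H.
Heavy syllables in the domain: 2, 4, 5, 6, 7. The leftmost is syllable 2 (gu:).
Primary stress: syllable 2 → ru.ˈgu:.lu.sa:.pa:.ri:.ram.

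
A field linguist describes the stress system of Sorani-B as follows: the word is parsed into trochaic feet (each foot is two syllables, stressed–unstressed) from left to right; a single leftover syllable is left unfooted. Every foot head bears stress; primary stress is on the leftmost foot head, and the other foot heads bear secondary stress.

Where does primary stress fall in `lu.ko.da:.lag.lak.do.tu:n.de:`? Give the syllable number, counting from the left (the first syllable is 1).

1

Parse left to right into trochaic (ˈσσ) feet: (ˈlu.ko) (ˈda:.lag) (ˈlak.do) (ˈtu:n.de:).
Foot heads (stressed positions): 1, 3, 5, 7.
End Rule Leftmost: primary stress on the leftmost head = syllable 1.
Primary stress: syllable 1 → ˈlu.ko.da:.lag.lak.do.tu:n.de:.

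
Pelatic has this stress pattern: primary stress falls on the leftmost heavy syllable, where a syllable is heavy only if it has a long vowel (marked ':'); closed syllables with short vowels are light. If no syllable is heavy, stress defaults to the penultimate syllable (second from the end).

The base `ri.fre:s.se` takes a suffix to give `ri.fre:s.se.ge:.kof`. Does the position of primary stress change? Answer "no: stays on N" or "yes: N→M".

no: stays on 2

Base `ri.fre:s.se` (3 syllables):
  Weights: 1 ri L, 2 fre:s H, 3 se L.
  Heavy syllables in the domain: 2. The leftmost is syllable 2 (fre:s).
  → primary stress on syllable 2.
Suffixed `ri.fre:s.se.ge:.kof` (5 syllables):
  Weights: 1 ri L, 2 fre:s H, 3 se L, 4 ge: H, 5 kof L.
  Heavy syllables in the domain: 2, 4. The leftmost is syllable 2 (fre:s).
  → primary stress on syllable 2.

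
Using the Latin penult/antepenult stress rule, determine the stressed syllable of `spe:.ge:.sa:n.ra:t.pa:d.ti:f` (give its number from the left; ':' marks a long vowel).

Classical Latin: stress the penult if heavy (long vowel or closed), else the antepenult.
Weights: 4 ra:t H, 5 pa:d H, 6 ti:f H.
The penult (syllable 5, pa:d) is heavy, so it takes stress.
Stress on syllable 5: spe:.ge:.sa:n.ra:t.ˈpa:d.ti:f.

5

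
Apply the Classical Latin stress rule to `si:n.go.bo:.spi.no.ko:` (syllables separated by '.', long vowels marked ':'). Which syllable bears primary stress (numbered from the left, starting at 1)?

4

Classical Latin: stress the penult if heavy (long vowel or closed), else the antepenult.
Weights: 4 spi L, 5 no L, 6 ko: H.
The penult (syllable 5, no) is light, so stress falls on the antepenult (syllable 4, spi).
Stress on syllable 4: si:n.go.bo:.ˈspi.no.ko:.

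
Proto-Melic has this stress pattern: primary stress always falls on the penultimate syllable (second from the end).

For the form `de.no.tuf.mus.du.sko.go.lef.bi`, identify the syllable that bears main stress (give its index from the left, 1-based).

The word has 9 syllables; the penultimate syllable (second from the end) is syllable 8 (lef).
Primary stress: syllable 8 → de.no.tuf.mus.du.sko.go.ˈlef.bi.

8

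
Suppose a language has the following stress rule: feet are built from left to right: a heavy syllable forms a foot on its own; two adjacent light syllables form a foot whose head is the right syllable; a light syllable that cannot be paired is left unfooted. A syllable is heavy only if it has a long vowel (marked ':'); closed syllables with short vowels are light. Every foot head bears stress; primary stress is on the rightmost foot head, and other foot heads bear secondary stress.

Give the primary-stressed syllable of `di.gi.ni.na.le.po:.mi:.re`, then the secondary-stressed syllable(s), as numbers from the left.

Weights: 1 di L, 2 gi L, 3 ni L, 4 na L, 5 le L, 6 po: H, 7 mi: H, 8 re L.
Parse left to right (heavy = foot alone; LL = one foot; stranded L unfooted): (di.ˈgi) (ni.ˈna) le (ˈpo:) (ˈmi:) re.
Foot heads: 2, 4, 6, 7.
Primary stress on the rightmost head = syllable 7.
Secondary stress on 2, 4, 6: di.ˌgi.ni.ˌna.le.ˌpo:.ˈmi:.re.

primary 7, secondary 2, 4, 6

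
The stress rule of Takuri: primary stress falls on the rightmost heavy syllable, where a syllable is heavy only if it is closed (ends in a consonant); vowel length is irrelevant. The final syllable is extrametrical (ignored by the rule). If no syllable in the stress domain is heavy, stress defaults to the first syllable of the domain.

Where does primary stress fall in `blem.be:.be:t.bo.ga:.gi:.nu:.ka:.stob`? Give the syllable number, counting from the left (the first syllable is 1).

The final syllable (9, stob) is extrametrical; the stress domain is syllables 1–8.
Weights: 1 blem H, 2 be: L, 3 be:t H, 4 bo L, 5 ga: L, 6 gi: L, 7 nu: L, 8 ka: L.
Heavy syllables in the domain: 1, 3. The rightmost is syllable 3 (be:t).
Primary stress: syllable 3 → blem.be:.ˈbe:t.bo.ga:.gi:.nu:.ka:.stob.

3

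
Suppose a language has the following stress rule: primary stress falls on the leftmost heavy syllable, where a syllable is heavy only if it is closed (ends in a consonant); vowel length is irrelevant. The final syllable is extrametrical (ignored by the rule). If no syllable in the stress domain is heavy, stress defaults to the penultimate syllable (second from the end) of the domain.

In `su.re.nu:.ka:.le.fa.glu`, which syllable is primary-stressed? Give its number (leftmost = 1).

5

The final syllable (7, glu) is extrametrical; the stress domain is syllables 1–6.
Weights: 1 su L, 2 re L, 3 nu: L, 4 ka: L, 5 le L, 6 fa L.
No heavy syllable in the domain; default to the penultimate syllable (second from the end) of the domain = syllable 5.
Primary stress: syllable 5 → su.re.nu:.ka:.ˈle.fa.glu.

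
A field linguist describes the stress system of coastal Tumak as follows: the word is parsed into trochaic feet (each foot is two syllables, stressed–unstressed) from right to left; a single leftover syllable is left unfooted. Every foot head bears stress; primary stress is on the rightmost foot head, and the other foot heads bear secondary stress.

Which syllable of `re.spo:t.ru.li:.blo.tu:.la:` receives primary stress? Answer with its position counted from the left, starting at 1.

6

Parse right to left into trochaic (ˈσσ) feet: re (ˈspo:t.ru) (ˈli:.blo) (ˈtu:.la:). Syllable 1 is left unfooted.
Foot heads (stressed positions): 2, 4, 6.
End Rule Rightmost: primary stress on the rightmost head = syllable 6.
Primary stress: syllable 6 → re.spo:t.ru.li:.blo.ˈtu:.la:.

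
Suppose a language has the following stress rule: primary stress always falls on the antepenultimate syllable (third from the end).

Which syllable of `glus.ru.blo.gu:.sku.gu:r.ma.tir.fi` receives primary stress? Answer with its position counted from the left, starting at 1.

7

The word has 9 syllables; the antepenultimate syllable (third from the end) is syllable 7 (ma).
Primary stress: syllable 7 → glus.ru.blo.gu:.sku.gu:r.ˈma.tir.fi.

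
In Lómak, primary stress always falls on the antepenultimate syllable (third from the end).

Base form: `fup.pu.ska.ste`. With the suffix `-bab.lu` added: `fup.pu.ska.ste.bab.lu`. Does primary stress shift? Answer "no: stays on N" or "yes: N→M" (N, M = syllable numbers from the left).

Base `fup.pu.ska.ste` (4 syllables):
  The word has 4 syllables; the antepenultimate syllable (third from the end) is syllable 2 (pu).
  → primary stress on syllable 2.
Suffixed `fup.pu.ska.ste.bab.lu` (6 syllables):
  The word has 6 syllables; the antepenultimate syllable (third from the end) is syllable 4 (ste).
  → primary stress on syllable 4.

yes: 2→4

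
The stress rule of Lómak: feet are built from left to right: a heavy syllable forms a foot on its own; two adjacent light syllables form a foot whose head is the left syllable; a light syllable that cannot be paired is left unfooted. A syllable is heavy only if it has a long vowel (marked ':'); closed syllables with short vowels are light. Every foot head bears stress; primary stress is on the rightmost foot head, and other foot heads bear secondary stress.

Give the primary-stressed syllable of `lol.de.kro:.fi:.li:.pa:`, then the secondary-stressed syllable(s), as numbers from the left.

primary 6, secondary 1, 3, 4, 5

Weights: 1 lol L, 2 de L, 3 kro: H, 4 fi: H, 5 li: H, 6 pa: H.
Parse left to right (heavy = foot alone; LL = one foot; stranded L unfooted): (ˈlol.de) (ˈkro:) (ˈfi:) (ˈli:) (ˈpa:).
Foot heads: 1, 3, 4, 5, 6.
Primary stress on the rightmost head = syllable 6.
Secondary stress on 1, 3, 4, 5: ˌlol.de.ˌkro:.ˌfi:.ˌli:.ˈpa:.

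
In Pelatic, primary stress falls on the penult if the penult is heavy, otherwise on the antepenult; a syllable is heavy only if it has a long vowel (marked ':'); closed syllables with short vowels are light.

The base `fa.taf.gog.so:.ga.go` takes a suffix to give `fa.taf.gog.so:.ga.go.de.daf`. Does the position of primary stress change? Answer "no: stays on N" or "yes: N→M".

yes: 4→6

Base `fa.taf.gog.so:.ga.go` (6 syllables):
  Weights: 4 so: H, 5 ga L, 6 go L.
  The penult (syllable 5, ga) is light, so stress falls on the antepenult (syllable 4, so:).
  → primary stress on syllable 4.
Suffixed `fa.taf.gog.so:.ga.go.de.daf` (8 syllables):
  Weights: 6 go L, 7 de L, 8 daf L.
  The penult (syllable 7, de) is light, so stress falls on the antepenult (syllable 6, go).
  → primary stress on syllable 6.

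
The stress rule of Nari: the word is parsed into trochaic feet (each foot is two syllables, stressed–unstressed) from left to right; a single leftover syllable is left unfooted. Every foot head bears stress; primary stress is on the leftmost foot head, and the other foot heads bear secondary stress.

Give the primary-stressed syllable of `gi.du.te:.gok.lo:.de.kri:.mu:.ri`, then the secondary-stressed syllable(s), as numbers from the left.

Parse left to right into trochaic (ˈσσ) feet: (ˈgi.du) (ˈte:.gok) (ˈlo:.de) (ˈkri:.mu:) ri. Syllable 9 is left unfooted.
Foot heads (stressed positions): 1, 3, 5, 7.
End Rule Leftmost: primary stress on the leftmost head = syllable 1.
Secondary stress on 3, 5, 7: ˈgi.du.ˌte:.gok.ˌlo:.de.ˌkri:.mu:.ri.

primary 1, secondary 3, 5, 7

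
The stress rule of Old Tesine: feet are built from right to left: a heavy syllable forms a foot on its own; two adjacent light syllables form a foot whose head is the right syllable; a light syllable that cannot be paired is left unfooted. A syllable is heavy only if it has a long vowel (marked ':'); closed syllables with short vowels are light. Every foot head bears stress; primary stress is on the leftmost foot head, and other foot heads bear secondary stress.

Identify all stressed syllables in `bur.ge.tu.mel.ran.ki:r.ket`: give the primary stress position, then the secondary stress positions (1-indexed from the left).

primary 3, secondary 5, 6

Weights: 1 bur L, 2 ge L, 3 tu L, 4 mel L, 5 ran L, 6 ki:r H, 7 ket L.
Parse right to left (heavy = foot alone; LL = one foot; stranded L unfooted): bur (ge.ˈtu) (mel.ˈran) (ˈki:r) ket.
Foot heads: 3, 5, 6.
Primary stress on the leftmost head = syllable 3.
Secondary stress on 5, 6: bur.ge.ˈtu.mel.ˌran.ˌki:r.ket.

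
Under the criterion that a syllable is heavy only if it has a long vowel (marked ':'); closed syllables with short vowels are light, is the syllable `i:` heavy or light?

heavy

`i:`: long vowel, open (no coda). Long vowel → heavy.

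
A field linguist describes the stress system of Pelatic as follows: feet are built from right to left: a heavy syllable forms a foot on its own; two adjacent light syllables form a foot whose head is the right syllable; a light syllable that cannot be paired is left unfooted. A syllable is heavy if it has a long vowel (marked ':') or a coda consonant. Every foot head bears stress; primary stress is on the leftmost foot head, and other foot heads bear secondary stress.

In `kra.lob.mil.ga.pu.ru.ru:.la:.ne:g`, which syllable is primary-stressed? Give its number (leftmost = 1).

Weights: 1 kra L, 2 lob H, 3 mil H, 4 ga L, 5 pu L, 6 ru L, 7 ru: H, 8 la: H, 9 ne:g H.
Parse right to left (heavy = foot alone; LL = one foot; stranded L unfooted): kra (ˈlob) (ˈmil) ga (pu.ˈru) (ˈru:) (ˈla:) (ˈne:g).
Foot heads: 2, 3, 6, 7, 8, 9.
Primary stress on the leftmost head = syllable 2.
Primary stress: syllable 2 → kra.ˈlob.mil.ga.pu.ru.ru:.la:.ne:g.

2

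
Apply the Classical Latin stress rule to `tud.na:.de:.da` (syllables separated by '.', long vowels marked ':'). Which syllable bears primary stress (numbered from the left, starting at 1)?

Classical Latin: stress the penult if heavy (long vowel or closed), else the antepenult.
Weights: 2 na: H, 3 de: H, 4 da L.
The penult (syllable 3, de:) is heavy, so it takes stress.
Stress on syllable 3: tud.na:.ˈde:.da.

3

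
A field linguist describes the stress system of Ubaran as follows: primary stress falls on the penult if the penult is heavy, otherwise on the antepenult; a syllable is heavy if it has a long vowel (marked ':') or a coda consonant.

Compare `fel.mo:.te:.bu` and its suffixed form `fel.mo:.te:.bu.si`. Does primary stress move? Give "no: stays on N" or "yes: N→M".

no: stays on 3

Base `fel.mo:.te:.bu` (4 syllables):
  Weights: 2 mo: H, 3 te: H, 4 bu L.
  The penult (syllable 3, te:) is heavy, so it takes stress.
  → primary stress on syllable 3.
Suffixed `fel.mo:.te:.bu.si` (5 syllables):
  Weights: 3 te: H, 4 bu L, 5 si L.
  The penult (syllable 4, bu) is light, so stress falls on the antepenult (syllable 3, te:).
  → primary stress on syllable 3.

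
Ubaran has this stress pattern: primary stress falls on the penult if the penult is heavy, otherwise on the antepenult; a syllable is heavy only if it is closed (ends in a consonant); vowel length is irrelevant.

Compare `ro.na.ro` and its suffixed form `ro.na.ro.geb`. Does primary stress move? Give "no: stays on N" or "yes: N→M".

Base `ro.na.ro` (3 syllables):
  Weights: 1 ro L, 2 na L, 3 ro L.
  The penult (syllable 2, na) is light, so stress falls on the antepenult (syllable 1, ro).
  → primary stress on syllable 1.
Suffixed `ro.na.ro.geb` (4 syllables):
  Weights: 2 na L, 3 ro L, 4 geb H.
  The penult (syllable 3, ro) is light, so stress falls on the antepenult (syllable 2, na).
  → primary stress on syllable 2.

yes: 1→2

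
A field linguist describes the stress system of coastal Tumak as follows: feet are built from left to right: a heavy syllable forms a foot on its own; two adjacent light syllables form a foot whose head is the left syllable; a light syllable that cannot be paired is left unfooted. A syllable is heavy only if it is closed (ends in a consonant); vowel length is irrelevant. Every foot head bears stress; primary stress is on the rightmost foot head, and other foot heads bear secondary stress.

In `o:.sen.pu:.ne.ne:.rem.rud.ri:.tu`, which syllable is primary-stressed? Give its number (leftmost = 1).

8

Weights: 1 o: L, 2 sen H, 3 pu: L, 4 ne L, 5 ne: L, 6 rem H, 7 rud H, 8 ri: L, 9 tu L.
Parse left to right (heavy = foot alone; LL = one foot; stranded L unfooted): o: (ˈsen) (ˈpu:.ne) ne: (ˈrem) (ˈrud) (ˈri:.tu).
Foot heads: 2, 3, 6, 7, 8.
Primary stress on the rightmost head = syllable 8.
Primary stress: syllable 8 → o:.sen.pu:.ne.ne:.rem.rud.ˈri:.tu.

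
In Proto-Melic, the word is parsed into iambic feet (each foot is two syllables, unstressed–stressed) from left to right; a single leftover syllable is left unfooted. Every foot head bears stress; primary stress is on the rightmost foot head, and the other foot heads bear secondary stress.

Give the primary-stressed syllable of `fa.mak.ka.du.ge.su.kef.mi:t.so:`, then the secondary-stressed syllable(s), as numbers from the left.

Parse left to right into iambic (σˈσ) feet: (fa.ˈmak) (ka.ˈdu) (ge.ˈsu) (kef.ˈmi:t) so:. Syllable 9 is left unfooted.
Foot heads (stressed positions): 2, 4, 6, 8.
End Rule Rightmost: primary stress on the rightmost head = syllable 8.
Secondary stress on 2, 4, 6: fa.ˌmak.ka.ˌdu.ge.ˌsu.kef.ˈmi:t.so:.

primary 8, secondary 2, 4, 6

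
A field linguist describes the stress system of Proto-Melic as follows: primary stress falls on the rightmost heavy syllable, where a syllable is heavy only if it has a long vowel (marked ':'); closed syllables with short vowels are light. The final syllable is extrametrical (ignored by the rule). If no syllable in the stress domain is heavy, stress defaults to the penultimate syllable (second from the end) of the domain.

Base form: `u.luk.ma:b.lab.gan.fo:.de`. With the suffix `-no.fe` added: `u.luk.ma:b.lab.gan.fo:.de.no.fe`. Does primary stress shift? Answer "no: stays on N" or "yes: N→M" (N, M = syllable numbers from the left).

Base `u.luk.ma:b.lab.gan.fo:.de` (7 syllables):
  The final syllable (7, de) is extrametrical; the stress domain is syllables 1–6.
  Weights: 1 u L, 2 luk L, 3 ma:b H, 4 lab L, 5 gan L, 6 fo: H.
  Heavy syllables in the domain: 3, 6. The rightmost is syllable 6 (fo:).
  → primary stress on syllable 6.
Suffixed `u.luk.ma:b.lab.gan.fo:.de.no.fe` (9 syllables):
  The final syllable (9, fe) is extrametrical; the stress domain is syllables 1–8.
  Weights: 1 u L, 2 luk L, 3 ma:b H, 4 lab L, 5 gan L, 6 fo: H, 7 de L, 8 no L.
  Heavy syllables in the domain: 3, 6. The rightmost is syllable 6 (fo:).
  → primary stress on syllable 6.

no: stays on 6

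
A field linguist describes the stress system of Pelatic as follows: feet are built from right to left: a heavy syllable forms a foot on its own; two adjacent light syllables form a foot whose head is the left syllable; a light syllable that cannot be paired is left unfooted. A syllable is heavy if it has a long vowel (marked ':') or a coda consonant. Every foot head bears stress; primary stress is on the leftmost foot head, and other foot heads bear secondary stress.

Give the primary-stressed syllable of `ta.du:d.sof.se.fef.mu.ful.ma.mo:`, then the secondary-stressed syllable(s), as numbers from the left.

primary 2, secondary 3, 5, 7, 9

Weights: 1 ta L, 2 du:d H, 3 sof H, 4 se L, 5 fef H, 6 mu L, 7 ful H, 8 ma L, 9 mo: H.
Parse right to left (heavy = foot alone; LL = one foot; stranded L unfooted): ta (ˈdu:d) (ˈsof) se (ˈfef) mu (ˈful) ma (ˈmo:).
Foot heads: 2, 3, 5, 7, 9.
Primary stress on the leftmost head = syllable 2.
Secondary stress on 3, 5, 7, 9: ta.ˈdu:d.ˌsof.se.ˌfef.mu.ˌful.ma.ˌmo:.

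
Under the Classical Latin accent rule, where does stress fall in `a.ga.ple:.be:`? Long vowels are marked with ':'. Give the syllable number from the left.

3

Classical Latin: stress the penult if heavy (long vowel or closed), else the antepenult.
Weights: 2 ga L, 3 ple: H, 4 be: H.
The penult (syllable 3, ple:) is heavy, so it takes stress.
Stress on syllable 3: a.ga.ˈple:.be:.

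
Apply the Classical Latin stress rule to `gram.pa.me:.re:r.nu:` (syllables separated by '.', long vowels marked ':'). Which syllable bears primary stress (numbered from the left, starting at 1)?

Classical Latin: stress the penult if heavy (long vowel or closed), else the antepenult.
Weights: 3 me: H, 4 re:r H, 5 nu: H.
The penult (syllable 4, re:r) is heavy, so it takes stress.
Stress on syllable 4: gram.pa.me:.ˈre:r.nu:.

4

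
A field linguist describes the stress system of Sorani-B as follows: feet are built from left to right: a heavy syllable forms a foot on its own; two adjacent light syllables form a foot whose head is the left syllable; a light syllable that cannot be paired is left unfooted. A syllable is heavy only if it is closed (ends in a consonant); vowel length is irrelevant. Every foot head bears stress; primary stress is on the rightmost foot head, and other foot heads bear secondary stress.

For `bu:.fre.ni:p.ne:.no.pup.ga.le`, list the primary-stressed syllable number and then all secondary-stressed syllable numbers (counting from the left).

primary 7, secondary 1, 3, 4, 6

Weights: 1 bu: L, 2 fre L, 3 ni:p H, 4 ne: L, 5 no L, 6 pup H, 7 ga L, 8 le L.
Parse left to right (heavy = foot alone; LL = one foot; stranded L unfooted): (ˈbu:.fre) (ˈni:p) (ˈne:.no) (ˈpup) (ˈga.le).
Foot heads: 1, 3, 4, 6, 7.
Primary stress on the rightmost head = syllable 7.
Secondary stress on 1, 3, 4, 6: ˌbu:.fre.ˌni:p.ˌne:.no.ˌpup.ˈga.le.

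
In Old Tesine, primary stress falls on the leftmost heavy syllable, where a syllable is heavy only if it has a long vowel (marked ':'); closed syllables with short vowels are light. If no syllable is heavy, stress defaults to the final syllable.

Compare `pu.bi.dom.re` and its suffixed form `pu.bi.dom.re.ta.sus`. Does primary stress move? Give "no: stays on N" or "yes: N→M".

Base `pu.bi.dom.re` (4 syllables):
  Weights: 1 pu L, 2 bi L, 3 dom L, 4 re L.
  No heavy syllable in the domain; default to the final syllable = syllable 4.
  → primary stress on syllable 4.
Suffixed `pu.bi.dom.re.ta.sus` (6 syllables):
  Weights: 1 pu L, 2 bi L, 3 dom L, 4 re L, 5 ta L, 6 sus L.
  No heavy syllable in the domain; default to the final syllable = syllable 6.
  → primary stress on syllable 6.

yes: 4→6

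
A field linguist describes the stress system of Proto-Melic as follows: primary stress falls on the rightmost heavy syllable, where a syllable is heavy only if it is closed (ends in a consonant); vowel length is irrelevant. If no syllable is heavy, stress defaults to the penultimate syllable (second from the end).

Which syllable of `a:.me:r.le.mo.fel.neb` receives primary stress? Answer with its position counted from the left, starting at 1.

6

Weights: 1 a: L, 2 me:r H, 3 le L, 4 mo L, 5 fel H, 6 neb H.
Heavy syllables in the domain: 2, 5, 6. The rightmost is syllable 6 (neb).
Primary stress: syllable 6 → a:.me:r.le.mo.fel.ˈneb.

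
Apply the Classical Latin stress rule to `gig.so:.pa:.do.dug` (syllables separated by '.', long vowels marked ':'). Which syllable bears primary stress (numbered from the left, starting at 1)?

3

Classical Latin: stress the penult if heavy (long vowel or closed), else the antepenult.
Weights: 3 pa: H, 4 do L, 5 dug H.
The penult (syllable 4, do) is light, so stress falls on the antepenult (syllable 3, pa:).
Stress on syllable 3: gig.so:.ˈpa:.do.dug.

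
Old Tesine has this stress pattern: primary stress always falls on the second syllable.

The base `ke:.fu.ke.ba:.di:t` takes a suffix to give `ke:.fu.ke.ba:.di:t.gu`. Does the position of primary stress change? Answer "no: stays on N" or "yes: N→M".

no: stays on 2

Base `ke:.fu.ke.ba:.di:t` (5 syllables):
  The word has 5 syllables; the second syllable is syllable 2 (fu).
  → primary stress on syllable 2.
Suffixed `ke:.fu.ke.ba:.di:t.gu` (6 syllables):
  The word has 6 syllables; the second syllable is syllable 2 (fu).
  → primary stress on syllable 2.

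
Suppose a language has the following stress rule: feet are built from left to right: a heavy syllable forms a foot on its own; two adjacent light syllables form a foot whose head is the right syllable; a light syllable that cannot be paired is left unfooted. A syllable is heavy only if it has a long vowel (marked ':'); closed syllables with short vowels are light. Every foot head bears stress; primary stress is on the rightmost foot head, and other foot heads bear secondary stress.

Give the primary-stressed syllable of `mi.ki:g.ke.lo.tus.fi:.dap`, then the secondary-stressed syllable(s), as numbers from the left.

primary 6, secondary 2, 4

Weights: 1 mi L, 2 ki:g H, 3 ke L, 4 lo L, 5 tus L, 6 fi: H, 7 dap L.
Parse left to right (heavy = foot alone; LL = one foot; stranded L unfooted): mi (ˈki:g) (ke.ˈlo) tus (ˈfi:) dap.
Foot heads: 2, 4, 6.
Primary stress on the rightmost head = syllable 6.
Secondary stress on 2, 4: mi.ˌki:g.ke.ˌlo.tus.ˈfi:.dap.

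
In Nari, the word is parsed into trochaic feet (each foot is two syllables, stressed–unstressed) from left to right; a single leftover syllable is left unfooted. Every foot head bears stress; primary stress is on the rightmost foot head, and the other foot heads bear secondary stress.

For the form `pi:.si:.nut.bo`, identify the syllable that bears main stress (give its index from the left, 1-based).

3

Parse left to right into trochaic (ˈσσ) feet: (ˈpi:.si:) (ˈnut.bo).
Foot heads (stressed positions): 1, 3.
End Rule Rightmost: primary stress on the rightmost head = syllable 3.
Primary stress: syllable 3 → pi:.si:.ˈnut.bo.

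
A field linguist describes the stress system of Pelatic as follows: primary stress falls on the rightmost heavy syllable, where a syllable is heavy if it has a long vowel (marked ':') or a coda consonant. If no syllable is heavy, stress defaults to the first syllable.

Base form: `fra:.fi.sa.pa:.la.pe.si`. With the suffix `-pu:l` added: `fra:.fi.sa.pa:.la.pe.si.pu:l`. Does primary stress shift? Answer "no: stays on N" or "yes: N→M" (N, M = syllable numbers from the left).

yes: 4→8

Base `fra:.fi.sa.pa:.la.pe.si` (7 syllables):
  Weights: 1 fra: H, 2 fi L, 3 sa L, 4 pa: H, 5 la L, 6 pe L, 7 si L.
  Heavy syllables in the domain: 1, 4. The rightmost is syllable 4 (pa:).
  → primary stress on syllable 4.
Suffixed `fra:.fi.sa.pa:.la.pe.si.pu:l` (8 syllables):
  Weights: 1 fra: H, 2 fi L, 3 sa L, 4 pa: H, 5 la L, 6 pe L, 7 si L, 8 pu:l H.
  Heavy syllables in the domain: 1, 4, 8. The rightmost is syllable 8 (pu:l).
  → primary stress on syllable 8.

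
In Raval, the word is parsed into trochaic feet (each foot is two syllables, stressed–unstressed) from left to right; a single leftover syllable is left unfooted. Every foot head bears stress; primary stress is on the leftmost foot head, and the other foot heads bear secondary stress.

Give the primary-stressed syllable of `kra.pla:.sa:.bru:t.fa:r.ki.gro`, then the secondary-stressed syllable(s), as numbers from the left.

Parse left to right into trochaic (ˈσσ) feet: (ˈkra.pla:) (ˈsa:.bru:t) (ˈfa:r.ki) gro. Syllable 7 is left unfooted.
Foot heads (stressed positions): 1, 3, 5.
End Rule Leftmost: primary stress on the leftmost head = syllable 1.
Secondary stress on 3, 5: ˈkra.pla:.ˌsa:.bru:t.ˌfa:r.ki.gro.

primary 1, secondary 3, 5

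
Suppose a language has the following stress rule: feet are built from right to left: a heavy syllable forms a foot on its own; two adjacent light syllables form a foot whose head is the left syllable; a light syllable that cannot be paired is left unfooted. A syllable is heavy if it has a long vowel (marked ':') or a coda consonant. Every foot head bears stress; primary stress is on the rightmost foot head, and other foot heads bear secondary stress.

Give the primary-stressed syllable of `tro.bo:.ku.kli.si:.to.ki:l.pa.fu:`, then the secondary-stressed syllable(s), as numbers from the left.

primary 9, secondary 2, 3, 5, 7

Weights: 1 tro L, 2 bo: H, 3 ku L, 4 kli L, 5 si: H, 6 to L, 7 ki:l H, 8 pa L, 9 fu: H.
Parse right to left (heavy = foot alone; LL = one foot; stranded L unfooted): tro (ˈbo:) (ˈku.kli) (ˈsi:) to (ˈki:l) pa (ˈfu:).
Foot heads: 2, 3, 5, 7, 9.
Primary stress on the rightmost head = syllable 9.
Secondary stress on 2, 3, 5, 7: tro.ˌbo:.ˌku.kli.ˌsi:.to.ˌki:l.pa.ˈfu:.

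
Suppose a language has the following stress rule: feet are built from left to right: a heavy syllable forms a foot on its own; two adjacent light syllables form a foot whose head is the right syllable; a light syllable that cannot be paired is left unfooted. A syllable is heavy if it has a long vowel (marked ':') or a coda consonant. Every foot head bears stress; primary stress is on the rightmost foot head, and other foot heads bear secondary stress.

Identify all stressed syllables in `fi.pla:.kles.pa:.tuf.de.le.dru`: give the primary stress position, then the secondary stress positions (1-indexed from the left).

primary 7, secondary 2, 3, 4, 5

Weights: 1 fi L, 2 pla: H, 3 kles H, 4 pa: H, 5 tuf H, 6 de L, 7 le L, 8 dru L.
Parse left to right (heavy = foot alone; LL = one foot; stranded L unfooted): fi (ˈpla:) (ˈkles) (ˈpa:) (ˈtuf) (de.ˈle) dru.
Foot heads: 2, 3, 4, 5, 7.
Primary stress on the rightmost head = syllable 7.
Secondary stress on 2, 3, 4, 5: fi.ˌpla:.ˌkles.ˌpa:.ˌtuf.de.ˈle.dru.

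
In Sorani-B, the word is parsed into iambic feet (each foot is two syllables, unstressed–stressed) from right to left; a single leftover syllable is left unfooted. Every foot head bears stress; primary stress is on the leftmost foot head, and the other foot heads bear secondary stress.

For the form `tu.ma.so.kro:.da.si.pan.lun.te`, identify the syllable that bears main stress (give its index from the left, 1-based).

Parse right to left into iambic (σˈσ) feet: tu (ma.ˈso) (kro:.ˈda) (si.ˈpan) (lun.ˈte). Syllable 1 is left unfooted.
Foot heads (stressed positions): 3, 5, 7, 9.
End Rule Leftmost: primary stress on the leftmost head = syllable 3.
Primary stress: syllable 3 → tu.ma.ˈso.kro:.da.si.pan.lun.te.

3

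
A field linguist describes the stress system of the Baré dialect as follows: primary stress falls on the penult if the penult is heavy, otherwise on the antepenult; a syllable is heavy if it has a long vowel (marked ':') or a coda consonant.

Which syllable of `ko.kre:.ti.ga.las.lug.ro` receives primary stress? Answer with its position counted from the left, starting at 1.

6

Weights: 5 las H, 6 lug H, 7 ro L.
The penult (syllable 6, lug) is heavy, so it takes stress.
Primary stress: syllable 6 → ko.kre:.ti.ga.las.ˈlug.ro.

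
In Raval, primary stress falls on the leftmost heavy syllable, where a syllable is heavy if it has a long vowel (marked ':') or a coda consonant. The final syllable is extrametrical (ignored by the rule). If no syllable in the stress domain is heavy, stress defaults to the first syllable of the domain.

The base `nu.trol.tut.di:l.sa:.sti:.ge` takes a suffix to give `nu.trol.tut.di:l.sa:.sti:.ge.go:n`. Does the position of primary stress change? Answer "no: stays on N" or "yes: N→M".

Base `nu.trol.tut.di:l.sa:.sti:.ge` (7 syllables):
  The final syllable (7, ge) is extrametrical; the stress domain is syllables 1–6.
  Weights: 1 nu L, 2 trol H, 3 tut H, 4 di:l H, 5 sa: H, 6 sti: H.
  Heavy syllables in the domain: 2, 3, 4, 5, 6. The leftmost is syllable 2 (trol).
  → primary stress on syllable 2.
Suffixed `nu.trol.tut.di:l.sa:.sti:.ge.go:n` (8 syllables):
  The final syllable (8, go:n) is extrametrical; the stress domain is syllables 1–7.
  Weights: 1 nu L, 2 trol H, 3 tut H, 4 di:l H, 5 sa: H, 6 sti: H, 7 ge L.
  Heavy syllables in the domain: 2, 3, 4, 5, 6. The leftmost is syllable 2 (trol).
  → primary stress on syllable 2.

no: stays on 2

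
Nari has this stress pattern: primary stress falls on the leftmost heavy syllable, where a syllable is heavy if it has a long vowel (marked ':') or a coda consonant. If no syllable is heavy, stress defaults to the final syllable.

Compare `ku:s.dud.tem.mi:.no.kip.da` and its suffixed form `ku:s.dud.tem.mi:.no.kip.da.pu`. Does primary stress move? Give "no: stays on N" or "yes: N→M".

no: stays on 1

Base `ku:s.dud.tem.mi:.no.kip.da` (7 syllables):
  Weights: 1 ku:s H, 2 dud H, 3 tem H, 4 mi: H, 5 no L, 6 kip H, 7 da L.
  Heavy syllables in the domain: 1, 2, 3, 4, 6. The leftmost is syllable 1 (ku:s).
  → primary stress on syllable 1.
Suffixed `ku:s.dud.tem.mi:.no.kip.da.pu` (8 syllables):
  Weights: 1 ku:s H, 2 dud H, 3 tem H, 4 mi: H, 5 no L, 6 kip H, 7 da L, 8 pu L.
  Heavy syllables in the domain: 1, 2, 3, 4, 6. The leftmost is syllable 1 (ku:s).
  → primary stress on syllable 1.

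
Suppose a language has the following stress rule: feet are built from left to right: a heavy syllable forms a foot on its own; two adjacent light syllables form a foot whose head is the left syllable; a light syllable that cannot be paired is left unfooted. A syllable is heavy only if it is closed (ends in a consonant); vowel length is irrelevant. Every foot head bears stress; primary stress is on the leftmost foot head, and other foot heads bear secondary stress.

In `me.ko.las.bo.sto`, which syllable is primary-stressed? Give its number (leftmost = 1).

1

Weights: 1 me L, 2 ko L, 3 las H, 4 bo L, 5 sto L.
Parse left to right (heavy = foot alone; LL = one foot; stranded L unfooted): (ˈme.ko) (ˈlas) (ˈbo.sto).
Foot heads: 1, 3, 4.
Primary stress on the leftmost head = syllable 1.
Primary stress: syllable 1 → ˈme.ko.las.bo.sto.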